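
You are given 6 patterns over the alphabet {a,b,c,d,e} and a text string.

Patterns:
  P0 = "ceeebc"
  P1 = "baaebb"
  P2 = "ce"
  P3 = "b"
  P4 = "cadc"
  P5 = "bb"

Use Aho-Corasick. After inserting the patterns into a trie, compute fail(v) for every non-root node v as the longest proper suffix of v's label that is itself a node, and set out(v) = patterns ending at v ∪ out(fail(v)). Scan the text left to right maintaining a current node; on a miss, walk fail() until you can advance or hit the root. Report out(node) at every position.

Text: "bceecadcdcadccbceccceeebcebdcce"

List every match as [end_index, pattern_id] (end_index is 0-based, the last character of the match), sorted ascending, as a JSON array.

Construct AC machine:
Trie nodes:
  0='ε' goto b→7 c→1
  1='c' goto a→13 e→2
  2='ce' goto e→3  ←P2
  3='cee' goto e→4
  4='ceee' goto b→5
  5='ceeeb' goto c→6
  6='ceeebc' goto ·  ←P0
  7='b' goto a→8 b→16  ←P3
  8='ba' goto a→9
  9='baa' goto e→10
  10='baae' goto b→11
  11='baaeb' goto b→12
  12='baaebb' goto ·  ←P1
  13='ca' goto d→14
  14='cad' goto c→15
  15='cadc' goto ·  ←P4
  16='bb' goto ·  ←P5

BFS fail/out derivation:
  n1('c'): parent n0 fail=0; on 'c' 0 → fail=0;  out ∅∪∅=∅
  n7('b'): parent n0 fail=0; on 'b' 0 → fail=0;  out {3}∪∅={3}
  n2('ce'): parent n1 fail=0; on 'e' 0 → fail=0;  out {2}∪∅={2}
  n8('ba'): parent n7 fail=0; on 'a' 0 → fail=0;  out ∅∪∅=∅
  n13('ca'): parent n1 fail=0; on 'a' 0 → fail=0;  out ∅∪∅=∅
  n16('bb'): parent n7 fail=0; on 'b' 0 → fail=7;  out {5}∪{3}={3,5}
  n3('cee'): parent n2 fail=0; on 'e' 0 → fail=0;  out ∅∪∅=∅
  n9('baa'): parent n8 fail=0; on 'a' 0 → fail=0;  out ∅∪∅=∅
  n14('cad'): parent n13 fail=0; on 'd' 0 → fail=0;  out ∅∪∅=∅
  n4('ceee'): parent n3 fail=0; on 'e' 0 → fail=0;  out ∅∪∅=∅
  n10('baae'): parent n9 fail=0; on 'e' 0 → fail=0;  out ∅∪∅=∅
  n15('cadc'): parent n14 fail=0; on 'c' 0 → fail=1;  out {4}∪∅={4}
  n5('ceeeb'): parent n4 fail=0; on 'b' 0 → fail=7;  out ∅∪{3}={3}
  n11('baaeb'): parent n10 fail=0; on 'b' 0 → fail=7;  out ∅∪{3}={3}
  n6('ceeebc'): parent n5 fail=7; on 'c' 7→0 → fail=1;  out {0}∪∅={0}
  n12('baaebb'): parent n11 fail=7; on 'b' 7 → fail=16;  out {1}∪{3,5}={1,3,5}

Scan:
pos 0 'b': at 7  emit P3@[0:0]
pos 1 'c': at 1 (via fail)
pos 2 'e': at 2  emit P2@[1:2]
pos 3 'e': at 3
pos 4 'c': at 1 (via fail)
pos 5 'a': at 13
pos 6 'd': at 14
pos 7 'c': at 15  emit P4@[4:7]
pos 8 'd': at 0 (via fail)
pos 9 'c': at 1
pos 10 'a': at 13
pos 11 'd': at 14
pos 12 'c': at 15  emit P4@[9:12]
pos 13 'c': at 1 (via fail)
pos 14 'b': at 7 (via fail)  emit P3@[14:14]
pos 15 'c': at 1 (via fail)
pos 16 'e': at 2  emit P2@[15:16]
pos 17 'c': at 1 (via fail)
pos 18 'c': at 1 (via fail)
pos 19 'c': at 1 (via fail)
pos 20 'e': at 2  emit P2@[19:20]
pos 21 'e': at 3
pos 22 'e': at 4
pos 23 'b': at 5  emit P3@[23:23]
pos 24 'c': at 6  emit P0@[19:24]
pos 25 'e': at 2 (via fail)  emit P2@[24:25]
pos 26 'b': at 7 (via fail)  emit P3@[26:26]
pos 27 'd': at 0 (via fail)
pos 28 'c': at 1
pos 29 'c': at 1 (via fail)
pos 30 'e': at 2  emit P2@[29:30]

Result: [[0,3],[2,2],[7,4],[12,4],[14,3],[16,2],[20,2],[23,3],[24,0],[25,2],[26,3],[30,2]]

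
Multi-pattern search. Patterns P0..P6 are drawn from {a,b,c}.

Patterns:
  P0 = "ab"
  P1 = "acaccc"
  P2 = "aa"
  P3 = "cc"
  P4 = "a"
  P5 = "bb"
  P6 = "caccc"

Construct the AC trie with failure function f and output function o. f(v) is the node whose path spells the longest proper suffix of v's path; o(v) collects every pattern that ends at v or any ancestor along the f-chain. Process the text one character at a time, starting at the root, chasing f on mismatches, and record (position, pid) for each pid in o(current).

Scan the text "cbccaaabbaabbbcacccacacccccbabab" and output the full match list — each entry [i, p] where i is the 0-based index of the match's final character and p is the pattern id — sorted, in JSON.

Build automaton:
Trie (insert patterns):
  0='ε' goto a→1 b→11 c→9
  1='a' goto a→8 b→2 c→3  ←P4
  2='ab' goto ·  ←P0
  3='ac' goto a→4
  4='aca' goto c→5
  5='acac' goto c→6
  6='acacc' goto c→7
  7='acaccc' goto ·  ←P1
  8='aa' goto ·  ←P2
  9='c' goto a→13 c→10
  10='cc' goto ·  ←P3
  11='b' goto b→12
  12='bb' goto ·  ←P5
  13='ca' goto c→14
  14='cac' goto c→15
  15='cacc' goto c→16
  16='caccc' goto ·  ←P6

Failure links (BFS by depth):
  fail(1) 'a': from fail(0)=0 chase 'a': 0 ⇒ 0;  out={4}∪out(0)={4}
  fail(9) 'c': from fail(0)=0 chase 'c': 0 ⇒ 0;  out=∅∪out(0)=∅
  fail(11) 'b': from fail(0)=0 chase 'b': 0 ⇒ 0;  out=∅∪out(0)=∅
  fail(2) 'ab': from fail(1)=0 chase 'b': 0 ⇒ 11;  out={0}∪out(11)={0}
  fail(3) 'ac': from fail(1)=0 chase 'c': 0 ⇒ 9;  out=∅∪out(9)=∅
  fail(8) 'aa': from fail(1)=0 chase 'a': 0 ⇒ 1;  out={2}∪out(1)={2,4}
  fail(10) 'cc': from fail(9)=0 chase 'c': 0 ⇒ 9;  out={3}∪out(9)={3}
  fail(12) 'bb': from fail(11)=0 chase 'b': 0 ⇒ 11;  out={5}∪out(11)={5}
  fail(13) 'ca': from fail(9)=0 chase 'a': 0 ⇒ 1;  out=∅∪out(1)={4}
  fail(4) 'aca': from fail(3)=9 chase 'a': 9 ⇒ 13;  out=∅∪out(13)={4}
  fail(14) 'cac': from fail(13)=1 chase 'c': 1 ⇒ 3;  out=∅∪out(3)=∅
  fail(5) 'acac': from fail(4)=13 chase 'c': 13 ⇒ 14;  out=∅∪out(14)=∅
  fail(15) 'cacc': from fail(14)=3 chase 'c': 3→9 ⇒ 10;  out=∅∪out(10)={3}
  fail(6) 'acacc': from fail(5)=14 chase 'c': 14 ⇒ 15;  out=∅∪out(15)={3}
  fail(16) 'caccc': from fail(15)=10 chase 'c': 10→9 ⇒ 10;  out={6}∪out(10)={3,6}
  fail(7) 'acaccc': from fail(6)=15 chase 'c': 15 ⇒ 16;  out={1}∪out(16)={1,3,6}

Text stream:
i=0 'c': node 0→9
i=1 'b': node 9→11 ·f
i=2 'c': node 11→9 ·f
i=3 'c': node 9→10  → match P3@[2:3]
i=4 'a': node 10→13 ·f  → match P4@[4:4]
i=5 'a': node 13→8 ·f  → match P2@[4:5],P4@[5:5]
i=6 'a': node 8→8 ·f  → match P2@[5:6],P4@[6:6]
i=7 'b': node 8→2 ·f  → match P0@[6:7]
i=8 'b': node 2→12 ·f  → match P5@[7:8]
i=9 'a': node 12→1 ·f  → match P4@[9:9]
i=10 'a': node 1→8  → match P2@[9:10],P4@[10:10]
i=11 'b': node 8→2 ·f  → match P0@[10:11]
i=12 'b': node 2→12 ·f  → match P5@[11:12]
i=13 'b': node 12→12 ·f  → match P5@[12:13]
i=14 'c': node 12→9 ·f
i=15 'a': node 9→13  → match P4@[15:15]
i=16 'c': node 13→14
i=17 'c': node 14→15  → match P3@[16:17]
i=18 'c': node 15→16  → match P3@[17:18],P6@[14:18]
i=19 'a': node 16→13 ·f  → match P4@[19:19]
i=20 'c': node 13→14
i=21 'a': node 14→4 ·f  → match P4@[21:21]
i=22 'c': node 4→5
i=23 'c': node 5→6  → match P3@[22:23]
i=24 'c': node 6→7  → match P1@[19:24],P3@[23:24],P6@[20:24]
i=25 'c': node 7→10 ·f  → match P3@[24:25]
i=26 'c': node 10→10 ·f  → match P3@[25:26]
i=27 'b': node 10→11 ·f
i=28 'a': node 11→1 ·f  → match P4@[28:28]
i=29 'b': node 1→2  → match P0@[28:29]
i=30 'a': node 2→1 ·f  → match P4@[30:30]
i=31 'b': node 1→2  → match P0@[30:31]

Result: [[3,3],[4,4],[5,2],[5,4],[6,2],[6,4],[7,0],[8,5],[9,4],[10,2],[10,4],[11,0],[12,5],[13,5],[15,4],[17,3],[18,3],[18,6],[19,4],[21,4],[23,3],[24,1],[24,3],[24,6],[25,3],[26,3],[28,4],[29,0],[30,4],[31,0]]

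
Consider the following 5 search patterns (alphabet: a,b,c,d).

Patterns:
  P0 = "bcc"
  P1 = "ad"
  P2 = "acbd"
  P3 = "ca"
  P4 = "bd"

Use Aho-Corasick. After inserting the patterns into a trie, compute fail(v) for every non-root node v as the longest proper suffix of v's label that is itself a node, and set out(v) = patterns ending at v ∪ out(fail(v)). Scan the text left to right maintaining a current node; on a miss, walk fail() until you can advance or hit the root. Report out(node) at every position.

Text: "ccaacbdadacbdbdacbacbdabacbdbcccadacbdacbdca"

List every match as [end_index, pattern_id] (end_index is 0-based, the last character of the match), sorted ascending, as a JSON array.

Build automaton:
Trie nodes:
  0='ε' goto a→4 b→1 c→9
  1='b' goto c→2 d→11
  2='bc' goto c→3
  3='bcc' goto ·  [P0 ends]
  4='a' goto c→6 d→5
  5='ad' goto ·  [P1 ends]
  6='ac' goto b→7
  7='acb' goto d→8
  8='acbd' goto ·  [P2 ends]
  9='c' goto a→10
  10='ca' goto ·  [P3 ends]
  11='bd' goto ·  [P4 ends]

Failure links (BFS by depth):
  fail(1) 'b': from fail(0)=0 chase 'b': 0 ⇒ 0;  out=∅∪out(0)=∅
  fail(4) 'a': from fail(0)=0 chase 'a': 0 ⇒ 0;  out=∅∪out(0)=∅
  fail(9) 'c': from fail(0)=0 chase 'c': 0 ⇒ 0;  out=∅∪out(0)=∅
  fail(2) 'bc': from fail(1)=0 chase 'c': 0 ⇒ 9;  out=∅∪out(9)=∅
  fail(5) 'ad': from fail(4)=0 chase 'd': 0 ⇒ 0;  out={1}∪out(0)={1}
  fail(6) 'ac': from fail(4)=0 chase 'c': 0 ⇒ 9;  out=∅∪out(9)=∅
  fail(10) 'ca': from fail(9)=0 chase 'a': 0 ⇒ 4;  out={3}∪out(4)={3}
  fail(11) 'bd': from fail(1)=0 chase 'd': 0 ⇒ 0;  out={4}∪out(0)={4}
  fail(3) 'bcc': from fail(2)=9 chase 'c': 9→0 ⇒ 9;  out={0}∪out(9)={0}
  fail(7) 'acb': from fail(6)=9 chase 'b': 9→0 ⇒ 1;  out=∅∪out(1)=∅
  fail(8) 'acbd': from fail(7)=1 chase 'd': 1 ⇒ 11;  out={2}∪out(11)={2,4}

Scan:
pos 0 'c': at 9
pos 1 'c': at 9 ·f
pos 2 'a': at 10  → match P3@[1:2]
pos 3 'a': at 4 ·f
pos 4 'c': at 6
pos 5 'b': at 7
pos 6 'd': at 8  → match P2@[3:6],P4@[5:6]
pos 7 'a': at 4 ·f
pos 8 'd': at 5  → match P1@[7:8]
pos 9 'a': at 4 ·f
pos 10 'c': at 6
pos 11 'b': at 7
pos 12 'd': at 8  → match P2@[9:12],P4@[11:12]
pos 13 'b': at 1 ·f
pos 14 'd': at 11  → match P4@[13:14]
pos 15 'a': at 4 ·f
pos 16 'c': at 6
pos 17 'b': at 7
pos 18 'a': at 4 ·f
pos 19 'c': at 6
pos 20 'b': at 7
pos 21 'd': at 8  → match P2@[18:21],P4@[20:21]
pos 22 'a': at 4 ·f
pos 23 'b': at 1 ·f
pos 24 'a': at 4 ·f
pos 25 'c': at 6
pos 26 'b': at 7
pos 27 'd': at 8  → match P2@[24:27],P4@[26:27]
pos 28 'b': at 1 ·f
pos 29 'c': at 2
pos 30 'c': at 3  → match P0@[28:30]
pos 31 'c': at 9 ·f
pos 32 'a': at 10  → match P3@[31:32]
pos 33 'd': at 5 ·f  → match P1@[32:33]
pos 34 'a': at 4 ·f
pos 35 'c': at 6
pos 36 'b': at 7
pos 37 'd': at 8  → match P2@[34:37],P4@[36:37]
pos 38 'a': at 4 ·f
pos 39 'c': at 6
pos 40 'b': at 7
pos 41 'd': at 8  → match P2@[38:41],P4@[40:41]
pos 42 'c': at 9 ·f
pos 43 'a': at 10  → match P3@[42:43]

Result: [[2,3],[6,2],[6,4],[8,1],[12,2],[12,4],[14,4],[21,2],[21,4],[27,2],[27,4],[30,0],[32,3],[33,1],[37,2],[37,4],[41,2],[41,4],[43,3]]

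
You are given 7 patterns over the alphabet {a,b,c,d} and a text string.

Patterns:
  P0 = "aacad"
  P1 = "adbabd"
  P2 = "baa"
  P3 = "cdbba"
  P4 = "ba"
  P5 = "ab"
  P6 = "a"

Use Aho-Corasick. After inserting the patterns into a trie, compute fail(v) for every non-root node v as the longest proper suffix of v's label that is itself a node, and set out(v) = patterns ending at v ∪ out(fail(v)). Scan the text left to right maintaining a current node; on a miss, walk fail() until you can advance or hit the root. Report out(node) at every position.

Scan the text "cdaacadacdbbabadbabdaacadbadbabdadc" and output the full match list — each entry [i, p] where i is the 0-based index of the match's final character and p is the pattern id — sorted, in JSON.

Build:
Trie nodes:
  0='ε' goto a→1 b→11 c→14
  1='a' goto a→2 b→19 d→6  ←P6
  2='aa' goto c→3
  3='aac' goto a→4
  4='aaca' goto d→5
  5='aacad' goto ·  ←P0
  6='ad' goto b→7
  7='adb' goto a→8
  8='adba' goto b→9
  9='adbab' goto d→10
  10='adbabd' goto ·  ←P1
  11='b' goto a→12
  12='ba' goto a→13  ←P4
  13='baa' goto ·  ←P2
  14='c' goto d→15
  15='cd' goto b→16
  16='cdb' goto b→17
  17='cdbb' goto a→18
  18='cdbba' goto ·  ←P3
  19='ab' goto ·  ←P5

Failure links (BFS by depth):
  n1('a'): parent n0 fail=0; on 'a' 0 → fail=0;  out {6}∪∅={6}
  n11('b'): parent n0 fail=0; on 'b' 0 → fail=0;  out ∅∪∅=∅
  n14('c'): parent n0 fail=0; on 'c' 0 → fail=0;  out ∅∪∅=∅
  n2('aa'): parent n1 fail=0; on 'a' 0 → fail=1;  out ∅∪{6}={6}
  n6('ad'): parent n1 fail=0; on 'd' 0 → fail=0;  out ∅∪∅=∅
  n12('ba'): parent n11 fail=0; on 'a' 0 → fail=1;  out {4}∪{6}={4,6}
  n15('cd'): parent n14 fail=0; on 'd' 0 → fail=0;  out ∅∪∅=∅
  n19('ab'): parent n1 fail=0; on 'b' 0 → fail=11;  out {5}∪∅={5}
  n3('aac'): parent n2 fail=1; on 'c' 1→0 → fail=14;  out ∅∪∅=∅
  n7('adb'): parent n6 fail=0; on 'b' 0 → fail=11;  out ∅∪∅=∅
  n13('baa'): parent n12 fail=1; on 'a' 1 → fail=2;  out {2}∪{6}={2,6}
  n16('cdb'): parent n15 fail=0; on 'b' 0 → fail=11;  out ∅∪∅=∅
  n4('aaca'): parent n3 fail=14; on 'a' 14→0 → fail=1;  out ∅∪{6}={6}
  n8('adba'): parent n7 fail=11; on 'a' 11 → fail=12;  out ∅∪{4,6}={4,6}
  n17('cdbb'): parent n16 fail=11; on 'b' 11→0 → fail=11;  out ∅∪∅=∅
  n5('aacad'): parent n4 fail=1; on 'd' 1 → fail=6;  out {0}∪∅={0}
  n9('adbab'): parent n8 fail=12; on 'b' 12→1 → fail=19;  out ∅∪{5}={5}
  n18('cdbba'): parent n17 fail=11; on 'a' 11 → fail=12;  out {3}∪{4,6}={3,4,6}
  n10('adbabd'): parent n9 fail=19; on 'd' 19→11→0 → fail=0;  out {1}∪∅={1}

Scan:
[0] read 'c'  n0⇒n14
[1] read 'd'  n14⇒n15
[2] read 'a'  n15⇒n1 (via fail)  emit P6@[2:2]
[3] read 'a'  n1⇒n2  emit P6@[3:3]
[4] read 'c'  n2⇒n3
[5] read 'a'  n3⇒n4  emit P6@[5:5]
[6] read 'd'  n4⇒n5  emit P0@[2:6]
[7] read 'a'  n5⇒n1 (via fail)  emit P6@[7:7]
[8] read 'c'  n1⇒n14 (via fail)
[9] read 'd'  n14⇒n15
[10] read 'b'  n15⇒n16
[11] read 'b'  n16⇒n17
[12] read 'a'  n17⇒n18  emit P3@[8:12],P4@[11:12],P6@[12:12]
[13] read 'b'  n18⇒n19 (via fail)  emit P5@[12:13]
[14] read 'a'  n19⇒n12 (via fail)  emit P4@[13:14],P6@[14:14]
[15] read 'd'  n12⇒n6 (via fail)
[16] read 'b'  n6⇒n7
[17] read 'a'  n7⇒n8  emit P4@[16:17],P6@[17:17]
[18] read 'b'  n8⇒n9  emit P5@[17:18]
[19] read 'd'  n9⇒n10  emit P1@[14:19]
[20] read 'a'  n10⇒n1 (via fail)  emit P6@[20:20]
[21] read 'a'  n1⇒n2  emit P6@[21:21]
[22] read 'c'  n2⇒n3
[23] read 'a'  n3⇒n4  emit P6@[23:23]
[24] read 'd'  n4⇒n5  emit P0@[20:24]
[25] read 'b'  n5⇒n7 (via fail)
[26] read 'a'  n7⇒n8  emit P4@[25:26],P6@[26:26]
[27] read 'd'  n8⇒n6 (via fail)
[28] read 'b'  n6⇒n7
[29] read 'a'  n7⇒n8  emit P4@[28:29],P6@[29:29]
[30] read 'b'  n8⇒n9  emit P5@[29:30]
[31] read 'd'  n9⇒n10  emit P1@[26:31]
[32] read 'a'  n10⇒n1 (via fail)  emit P6@[32:32]
[33] read 'd'  n1⇒n6
[34] read 'c'  n6⇒n14 (via fail)

All matches (sorted): [[2,6],[3,6],[5,6],[6,0],[7,6],[12,3],[12,4],[12,6],[13,5],[14,4],[14,6],[17,4],[17,6],[18,5],[19,1],[20,6],[21,6],[23,6],[24,0],[26,4],[26,6],[29,4],[29,6],[30,5],[31,1],[32,6]]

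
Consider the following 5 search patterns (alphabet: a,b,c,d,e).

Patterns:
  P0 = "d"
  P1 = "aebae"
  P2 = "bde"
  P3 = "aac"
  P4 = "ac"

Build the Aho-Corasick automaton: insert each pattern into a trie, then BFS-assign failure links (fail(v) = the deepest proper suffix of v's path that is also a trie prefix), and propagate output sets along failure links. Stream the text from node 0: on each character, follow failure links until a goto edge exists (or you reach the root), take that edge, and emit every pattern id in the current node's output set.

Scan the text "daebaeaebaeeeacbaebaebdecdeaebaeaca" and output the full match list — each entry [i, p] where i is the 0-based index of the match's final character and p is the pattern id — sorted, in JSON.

Build automaton:
Trie nodes:
  n0 'ε': a→2 b→7 d→1
  n1 'd': ·  [P0 ends]
  n2 'a': a→10 c→12 e→3
  n3 'ae': b→4
  n4 'aeb': a→5
  n5 'aeba': e→6
  n6 'aebae': ·  [P1 ends]
  n7 'b': d→8
  n8 'bd': e→9
  n9 'bde': ·  [P2 ends]
  n10 'aa': c→11
  n11 'aac': ·  [P3 ends]
  n12 'ac': ·  [P4 ends]

BFS fail/out derivation:
  n1('d'): parent n0 fail=0; on 'd' 0 → fail=0;  out {0}∪∅={0}
  n2('a'): parent n0 fail=0; on 'a' 0 → fail=0;  out ∅∪∅=∅
  n7('b'): parent n0 fail=0; on 'b' 0 → fail=0;  out ∅∪∅=∅
  n3('ae'): parent n2 fail=0; on 'e' 0 → fail=0;  out ∅∪∅=∅
  n8('bd'): parent n7 fail=0; on 'd' 0 → fail=1;  out ∅∪{0}={0}
  n10('aa'): parent n2 fail=0; on 'a' 0 → fail=2;  out ∅∪∅=∅
  n12('ac'): parent n2 fail=0; on 'c' 0 → fail=0;  out {4}∪∅={4}
  n4('aeb'): parent n3 fail=0; on 'b' 0 → fail=7;  out ∅∪∅=∅
  n9('bde'): parent n8 fail=1; on 'e' 1→0 → fail=0;  out {2}∪∅={2}
  n11('aac'): parent n10 fail=2; on 'c' 2 → fail=12;  out {3}∪{4}={3,4}
  n5('aeba'): parent n4 fail=7; on 'a' 7→0 → fail=2;  out ∅∪∅=∅
  n6('aebae'): parent n5 fail=2; on 'e' 2 → fail=3;  out {1}∪∅={1}

Scan:
[0] read 'd'  n0⇒n1  → match P0@[0:0]
[1] read 'a'  n1⇒n2 (fail-walked)
[2] read 'e'  n2⇒n3
[3] read 'b'  n3⇒n4
[4] read 'a'  n4⇒n5
[5] read 'e'  n5⇒n6  → match P1@[1:5]
[6] read 'a'  n6⇒n2 (fail-walked)
[7] read 'e'  n2⇒n3
[8] read 'b'  n3⇒n4
[9] read 'a'  n4⇒n5
[10] read 'e'  n5⇒n6  → match P1@[6:10]
[11] read 'e'  n6⇒n0 (fail-walked)
[12] read 'e'  n0⇒n0
[13] read 'a'  n0⇒n2
[14] read 'c'  n2⇒n12  → match P4@[13:14]
[15] read 'b'  n12⇒n7 (fail-walked)
[16] read 'a'  n7⇒n2 (fail-walked)
[17] read 'e'  n2⇒n3
[18] read 'b'  n3⇒n4
[19] read 'a'  n4⇒n5
[20] read 'e'  n5⇒n6  → match P1@[16:20]
[21] read 'b'  n6⇒n4 (fail-walked)
[22] read 'd'  n4⇒n8 (fail-walked)  → match P0@[22:22]
[23] read 'e'  n8⇒n9  → match P2@[21:23]
[24] read 'c'  n9⇒n0 (fail-walked)
[25] read 'd'  n0⇒n1  → match P0@[25:25]
[26] read 'e'  n1⇒n0 (fail-walked)
[27] read 'a'  n0⇒n2
[28] read 'e'  n2⇒n3
[29] read 'b'  n3⇒n4
[30] read 'a'  n4⇒n5
[31] read 'e'  n5⇒n6  → match P1@[27:31]
[32] read 'a'  n6⇒n2 (fail-walked)
[33] read 'c'  n2⇒n12  → match P4@[32:33]
[34] read 'a'  n12⇒n2 (fail-walked)

Result: [[0,0],[5,1],[10,1],[14,4],[20,1],[22,0],[23,2],[25,0],[31,1],[33,4]]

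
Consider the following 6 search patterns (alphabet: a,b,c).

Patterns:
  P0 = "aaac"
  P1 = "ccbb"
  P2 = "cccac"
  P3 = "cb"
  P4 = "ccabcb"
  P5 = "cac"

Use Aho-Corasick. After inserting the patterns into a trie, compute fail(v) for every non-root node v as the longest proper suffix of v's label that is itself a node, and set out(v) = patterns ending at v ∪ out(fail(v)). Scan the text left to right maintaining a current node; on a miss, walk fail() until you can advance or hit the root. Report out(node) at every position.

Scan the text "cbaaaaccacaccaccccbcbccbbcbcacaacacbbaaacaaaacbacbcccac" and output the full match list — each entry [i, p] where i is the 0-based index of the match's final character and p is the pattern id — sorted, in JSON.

Build:
Trie nodes:
  n0 'ε': a→1 c→5
  n1 'a': a→2
  n2 'aa': a→3
  n3 'aaa': c→4
  n4 'aaac': ·  ←P0
  n5 'c': a→17 b→12 c→6
  n6 'cc': a→13 b→7 c→9
  n7 'ccb': b→8
  n8 'ccbb': ·  ←P1
  n9 'ccc': a→10
  n10 'ccca': c→11
  n11 'cccac': ·  ←P2
  n12 'cb': ·  ←P3
  n13 'cca': b→14
  n14 'ccab': c→15
  n15 'ccabc': b→16
  n16 'ccabcb': ·  ←P4
  n17 'ca': c→18
  n18 'cac': ·  ←P5

BFS fail/out derivation:
  fail(1) 'a': from fail(0)=0 chase 'a': 0 ⇒ 0;  out=∅∪out(0)=∅
  fail(5) 'c': from fail(0)=0 chase 'c': 0 ⇒ 0;  out=∅∪out(0)=∅
  fail(2) 'aa': from fail(1)=0 chase 'a': 0 ⇒ 1;  out=∅∪out(1)=∅
  fail(6) 'cc': from fail(5)=0 chase 'c': 0 ⇒ 5;  out=∅∪out(5)=∅
  fail(12) 'cb': from fail(5)=0 chase 'b': 0 ⇒ 0;  out={3}∪out(0)={3}
  fail(17) 'ca': from fail(5)=0 chase 'a': 0 ⇒ 1;  out=∅∪out(1)=∅
  fail(3) 'aaa': from fail(2)=1 chase 'a': 1 ⇒ 2;  out=∅∪out(2)=∅
  fail(7) 'ccb': from fail(6)=5 chase 'b': 5 ⇒ 12;  out=∅∪out(12)={3}
  fail(9) 'ccc': from fail(6)=5 chase 'c': 5 ⇒ 6;  out=∅∪out(6)=∅
  fail(13) 'cca': from fail(6)=5 chase 'a': 5 ⇒ 17;  out=∅∪out(17)=∅
  fail(18) 'cac': from fail(17)=1 chase 'c': 1→0 ⇒ 5;  out={5}∪out(5)={5}
  fail(4) 'aaac': from fail(3)=2 chase 'c': 2→1→0 ⇒ 5;  out={0}∪out(5)={0}
  fail(8) 'ccbb': from fail(7)=12 chase 'b': 12→0 ⇒ 0;  out={1}∪out(0)={1}
  fail(10) 'ccca': from fail(9)=6 chase 'a': 6 ⇒ 13;  out=∅∪out(13)=∅
  fail(14) 'ccab': from fail(13)=17 chase 'b': 17→1→0 ⇒ 0;  out=∅∪out(0)=∅
  fail(11) 'cccac': from fail(10)=13 chase 'c': 13→17 ⇒ 18;  out={2}∪out(18)={2,5}
  fail(15) 'ccabc': from fail(14)=0 chase 'c': 0 ⇒ 5;  out=∅∪out(5)=∅
  fail(16) 'ccabcb': from fail(15)=5 chase 'b': 5 ⇒ 12;  out={4}∪out(12)={3,4}

Run:
pos 0 'c': at 5
pos 1 'b': at 12  ** P3@[0:1]
pos 2 'a': at 1 (via fail)
pos 3 'a': at 2
pos 4 'a': at 3
pos 5 'a': at 3 (via fail)
pos 6 'c': at 4  ** P0@[3:6]
pos 7 'c': at 6 (via fail)
pos 8 'a': at 13
pos 9 'c': at 18 (via fail)  ** P5@[7:9]
pos 10 'a': at 17 (via fail)
pos 11 'c': at 18  ** P5@[9:11]
pos 12 'c': at 6 (via fail)
pos 13 'a': at 13
pos 14 'c': at 18 (via fail)  ** P5@[12:14]
pos 15 'c': at 6 (via fail)
pos 16 'c': at 9
pos 17 'c': at 9 (via fail)
pos 18 'b': at 7 (via fail)  ** P3@[17:18]
pos 19 'c': at 5 (via fail)
pos 20 'b': at 12  ** P3@[19:20]
pos 21 'c': at 5 (via fail)
pos 22 'c': at 6
pos 23 'b': at 7  ** P3@[22:23]
pos 24 'b': at 8  ** P1@[21:24]
pos 25 'c': at 5 (via fail)
pos 26 'b': at 12  ** P3@[25:26]
pos 27 'c': at 5 (via fail)
pos 28 'a': at 17
pos 29 'c': at 18  ** P5@[27:29]
pos 30 'a': at 17 (via fail)
pos 31 'a': at 2 (via fail)
pos 32 'c': at 5 (via fail)
pos 33 'a': at 17
pos 34 'c': at 18  ** P5@[32:34]
pos 35 'b': at 12 (via fail)  ** P3@[34:35]
pos 36 'b': at 0 (via fail)
pos 37 'a': at 1
pos 38 'a': at 2
pos 39 'a': at 3
pos 40 'c': at 4  ** P0@[37:40]
pos 41 'a': at 17 (via fail)
pos 42 'a': at 2 (via fail)
pos 43 'a': at 3
pos 44 'a': at 3 (via fail)
pos 45 'c': at 4  ** P0@[42:45]
pos 46 'b': at 12 (via fail)  ** P3@[45:46]
pos 47 'a': at 1 (via fail)
pos 48 'c': at 5 (via fail)
pos 49 'b': at 12  ** P3@[48:49]
pos 50 'c': at 5 (via fail)
pos 51 'c': at 6
pos 52 'c': at 9
pos 53 'a': at 10
pos 54 'c': at 11  ** P2@[50:54],P5@[52:54]

All matches (sorted): [[1,3],[6,0],[9,5],[11,5],[14,5],[18,3],[20,3],[23,3],[24,1],[26,3],[29,5],[34,5],[35,3],[40,0],[45,0],[46,3],[49,3],[54,2],[54,5]]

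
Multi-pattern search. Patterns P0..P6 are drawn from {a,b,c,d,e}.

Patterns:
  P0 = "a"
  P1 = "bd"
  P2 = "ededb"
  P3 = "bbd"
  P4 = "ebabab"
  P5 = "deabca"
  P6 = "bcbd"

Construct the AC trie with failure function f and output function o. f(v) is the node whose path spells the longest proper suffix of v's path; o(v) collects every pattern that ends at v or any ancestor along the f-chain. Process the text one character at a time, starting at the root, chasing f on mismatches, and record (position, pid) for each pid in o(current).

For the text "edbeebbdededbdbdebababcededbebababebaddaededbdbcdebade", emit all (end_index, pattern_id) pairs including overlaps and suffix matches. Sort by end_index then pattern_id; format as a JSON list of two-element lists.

Build automaton:
Trie nodes:
  n0 'ε': a→1 b→2 d→16 e→4
  n1 'a': ·  ←P0
  n2 'b': b→9 c→22 d→3
  n3 'bd': ·  ←P1
  n4 'e': b→11 d→5
  n5 'ed': e→6
  n6 'ede': d→7
  n7 'eded': b→8
  n8 'ededb': ·  ←P2
  n9 'bb': d→10
  n10 'bbd': ·  ←P3
  n11 'eb': a→12
  n12 'eba': b→13
  n13 'ebab': a→14
  n14 'ebaba': b→15
  n15 'ebabab': ·  ←P4
  n16 'd': e→17
  n17 'de': a→18
  n18 'dea': b→19
  n19 'deab': c→20
  n20 'deabc': a→21
  n21 'deabca': ·  ←P5
  n22 'bc': b→23
  n23 'bcb': d→24
  n24 'bcbd': ·  ←P6

Failure links (BFS by depth):
  n1('a'): parent n0 fail=0; on 'a' 0 → fail=0;  out {0}∪∅={0}
  n2('b'): parent n0 fail=0; on 'b' 0 → fail=0;  out ∅∪∅=∅
  n4('e'): parent n0 fail=0; on 'e' 0 → fail=0;  out ∅∪∅=∅
  n16('d'): parent n0 fail=0; on 'd' 0 → fail=0;  out ∅∪∅=∅
  n3('bd'): parent n2 fail=0; on 'd' 0 → fail=16;  out {1}∪∅={1}
  n5('ed'): parent n4 fail=0; on 'd' 0 → fail=16;  out ∅∪∅=∅
  n9('bb'): parent n2 fail=0; on 'b' 0 → fail=2;  out ∅∪∅=∅
  n11('eb'): parent n4 fail=0; on 'b' 0 → fail=2;  out ∅∪∅=∅
  n17('de'): parent n16 fail=0; on 'e' 0 → fail=4;  out ∅∪∅=∅
  n22('bc'): parent n2 fail=0; on 'c' 0 → fail=0;  out ∅∪∅=∅
  n6('ede'): parent n5 fail=16; on 'e' 16 → fail=17;  out ∅∪∅=∅
  n10('bbd'): parent n9 fail=2; on 'd' 2 → fail=3;  out {3}∪{1}={1,3}
  n12('eba'): parent n11 fail=2; on 'a' 2→0 → fail=1;  out ∅∪{0}={0}
  n18('dea'): parent n17 fail=4; on 'a' 4→0 → fail=1;  out ∅∪{0}={0}
  n23('bcb'): parent n22 fail=0; on 'b' 0 → fail=2;  out ∅∪∅=∅
  n7('eded'): parent n6 fail=17; on 'd' 17→4 → fail=5;  out ∅∪∅=∅
  n13('ebab'): parent n12 fail=1; on 'b' 1→0 → fail=2;  out ∅∪∅=∅
  n19('deab'): parent n18 fail=1; on 'b' 1→0 → fail=2;  out ∅∪∅=∅
  n24('bcbd'): parent n23 fail=2; on 'd' 2 → fail=3;  out {6}∪{1}={1,6}
  n8('ededb'): parent n7 fail=5; on 'b' 5→16→0 → fail=2;  out {2}∪∅={2}
  n14('ebaba'): parent n13 fail=2; on 'a' 2→0 → fail=1;  out ∅∪{0}={0}
  n20('deabc'): parent n19 fail=2; on 'c' 2 → fail=22;  out ∅∪∅=∅
  n15('ebabab'): parent n14 fail=1; on 'b' 1→0 → fail=2;  out {4}∪∅={4}
  n21('deabca'): parent n20 fail=22; on 'a' 22→0 → fail=1;  out {5}∪{0}={0,5}

Run:
pos 0 'e': at 4
pos 1 'd': at 5
pos 2 'b': at 2 ·f
pos 3 'e': at 4 ·f
pos 4 'e': at 4 ·f
pos 5 'b': at 11
pos 6 'b': at 9 ·f
pos 7 'd': at 10  → match P1@[6:7],P3@[5:7]
pos 8 'e': at 17 ·f
pos 9 'd': at 5 ·f
pos 10 'e': at 6
pos 11 'd': at 7
pos 12 'b': at 8  → match P2@[8:12]
pos 13 'd': at 3 ·f  → match P1@[12:13]
pos 14 'b': at 2 ·f
pos 15 'd': at 3  → match P1@[14:15]
pos 16 'e': at 17 ·f
pos 17 'b': at 11 ·f
pos 18 'a': at 12  → match P0@[18:18]
pos 19 'b': at 13
pos 20 'a': at 14  → match P0@[20:20]
pos 21 'b': at 15  → match P4@[16:21]
pos 22 'c': at 22 ·f
pos 23 'e': at 4 ·f
pos 24 'd': at 5
pos 25 'e': at 6
pos 26 'd': at 7
pos 27 'b': at 8  → match P2@[23:27]
pos 28 'e': at 4 ·f
pos 29 'b': at 11
pos 30 'a': at 12  → match P0@[30:30]
pos 31 'b': at 13
pos 32 'a': at 14  → match P0@[32:32]
pos 33 'b': at 15  → match P4@[28:33]
pos 34 'e': at 4 ·f
pos 35 'b': at 11
pos 36 'a': at 12  → match P0@[36:36]
pos 37 'd': at 16 ·f
pos 38 'd': at 16 ·f
pos 39 'a': at 1 ·f  → match P0@[39:39]
pos 40 'e': at 4 ·f
pos 41 'd': at 5
pos 42 'e': at 6
pos 43 'd': at 7
pos 44 'b': at 8  → match P2@[40:44]
pos 45 'd': at 3 ·f  → match P1@[44:45]
pos 46 'b': at 2 ·f
pos 47 'c': at 22
pos 48 'd': at 16 ·f
pos 49 'e': at 17
pos 50 'b': at 11 ·f
pos 51 'a': at 12  → match P0@[51:51]
pos 52 'd': at 16 ·f
pos 53 'e': at 17

All matches (sorted): [[7,1],[7,3],[12,2],[13,1],[15,1],[18,0],[20,0],[21,4],[27,2],[30,0],[32,0],[33,4],[36,0],[39,0],[44,2],[45,1],[51,0]]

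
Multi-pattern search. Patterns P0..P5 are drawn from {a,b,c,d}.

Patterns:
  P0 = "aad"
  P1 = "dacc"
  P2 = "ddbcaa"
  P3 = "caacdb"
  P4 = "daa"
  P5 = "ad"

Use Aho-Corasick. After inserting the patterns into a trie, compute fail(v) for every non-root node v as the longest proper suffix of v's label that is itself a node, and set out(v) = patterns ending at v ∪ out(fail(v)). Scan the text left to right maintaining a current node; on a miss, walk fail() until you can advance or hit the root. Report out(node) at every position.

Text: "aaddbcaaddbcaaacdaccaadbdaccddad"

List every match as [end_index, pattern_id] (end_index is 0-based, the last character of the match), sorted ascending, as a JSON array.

Build automaton:
Trie (insert patterns):
  0='ε' goto a→1 c→13 d→4
  1='a' goto a→2 d→20
  2='aa' goto d→3
  3='aad' goto ·  ←P0
  4='d' goto a→5 d→8
  5='da' goto a→19 c→6
  6='dac' goto c→7
  7='dacc' goto ·  ←P1
  8='dd' goto b→9
  9='ddb' goto c→10
  10='ddbc' goto a→11
  11='ddbca' goto a→12
  12='ddbcaa' goto ·  ←P2
  13='c' goto a→14
  14='ca' goto a→15
  15='caa' goto c→16
  16='caac' goto d→17
  17='caacd' goto b→18
  18='caacdb' goto ·  ←P3
  19='daa' goto ·  ←P4
  20='ad' goto ·  ←P5

Failure links (BFS by depth):
  fail(1) 'a': from fail(0)=0 chase 'a': 0 ⇒ 0;  out=∅∪out(0)=∅
  fail(4) 'd': from fail(0)=0 chase 'd': 0 ⇒ 0;  out=∅∪out(0)=∅
  fail(13) 'c': from fail(0)=0 chase 'c': 0 ⇒ 0;  out=∅∪out(0)=∅
  fail(2) 'aa': from fail(1)=0 chase 'a': 0 ⇒ 1;  out=∅∪out(1)=∅
  fail(5) 'da': from fail(4)=0 chase 'a': 0 ⇒ 1;  out=∅∪out(1)=∅
  fail(8) 'dd': from fail(4)=0 chase 'd': 0 ⇒ 4;  out=∅∪out(4)=∅
  fail(14) 'ca': from fail(13)=0 chase 'a': 0 ⇒ 1;  out=∅∪out(1)=∅
  fail(20) 'ad': from fail(1)=0 chase 'd': 0 ⇒ 4;  out={5}∪out(4)={5}
  fail(3) 'aad': from fail(2)=1 chase 'd': 1 ⇒ 20;  out={0}∪out(20)={0,5}
  fail(6) 'dac': from fail(5)=1 chase 'c': 1→0 ⇒ 13;  out=∅∪out(13)=∅
  fail(9) 'ddb': from fail(8)=4 chase 'b': 4→0 ⇒ 0;  out=∅∪out(0)=∅
  fail(15) 'caa': from fail(14)=1 chase 'a': 1 ⇒ 2;  out=∅∪out(2)=∅
  fail(19) 'daa': from fail(5)=1 chase 'a': 1 ⇒ 2;  out={4}∪out(2)={4}
  fail(7) 'dacc': from fail(6)=13 chase 'c': 13→0 ⇒ 13;  out={1}∪out(13)={1}
  fail(10) 'ddbc': from fail(9)=0 chase 'c': 0 ⇒ 13;  out=∅∪out(13)=∅
  fail(16) 'caac': from fail(15)=2 chase 'c': 2→1→0 ⇒ 13;  out=∅∪out(13)=∅
  fail(11) 'ddbca': from fail(10)=13 chase 'a': 13 ⇒ 14;  out=∅∪out(14)=∅
  fail(17) 'caacd': from fail(16)=13 chase 'd': 13→0 ⇒ 4;  out=∅∪out(4)=∅
  fail(12) 'ddbcaa': from fail(11)=14 chase 'a': 14 ⇒ 15;  out={2}∪out(15)={2}
  fail(18) 'caacdb': from fail(17)=4 chase 'b': 4→0 ⇒ 0;  out={3}∪out(0)={3}

Text stream:
i=0 'a': node 0→1
i=1 'a': node 1→2
i=2 'd': node 2→3  → match P0@[0:2],P5@[1:2]
i=3 'd': node 3→8 (via fail)
i=4 'b': node 8→9
i=5 'c': node 9→10
i=6 'a': node 10→11
i=7 'a': node 11→12  → match P2@[2:7]
i=8 'd': node 12→3 (via fail)  → match P0@[6:8],P5@[7:8]
i=9 'd': node 3→8 (via fail)
i=10 'b': node 8→9
i=11 'c': node 9→10
i=12 'a': node 10→11
i=13 'a': node 11→12  → match P2@[8:13]
i=14 'a': node 12→2 (via fail)
i=15 'c': node 2→13 (via fail)
i=16 'd': node 13→4 (via fail)
i=17 'a': node 4→5
i=18 'c': node 5→6
i=19 'c': node 6→7  → match P1@[16:19]
i=20 'a': node 7→14 (via fail)
i=21 'a': node 14→15
i=22 'd': node 15→3 (via fail)  → match P0@[20:22],P5@[21:22]
i=23 'b': node 3→0 (via fail)
i=24 'd': node 0→4
i=25 'a': node 4→5
i=26 'c': node 5→6
i=27 'c': node 6→7  → match P1@[24:27]
i=28 'd': node 7→4 (via fail)
i=29 'd': node 4→8
i=30 'a': node 8→5 (via fail)
i=31 'd': node 5→20 (via fail)  → match P5@[30:31]

All matches (sorted): [[2,0],[2,5],[7,2],[8,0],[8,5],[13,2],[19,1],[22,0],[22,5],[27,1],[31,5]]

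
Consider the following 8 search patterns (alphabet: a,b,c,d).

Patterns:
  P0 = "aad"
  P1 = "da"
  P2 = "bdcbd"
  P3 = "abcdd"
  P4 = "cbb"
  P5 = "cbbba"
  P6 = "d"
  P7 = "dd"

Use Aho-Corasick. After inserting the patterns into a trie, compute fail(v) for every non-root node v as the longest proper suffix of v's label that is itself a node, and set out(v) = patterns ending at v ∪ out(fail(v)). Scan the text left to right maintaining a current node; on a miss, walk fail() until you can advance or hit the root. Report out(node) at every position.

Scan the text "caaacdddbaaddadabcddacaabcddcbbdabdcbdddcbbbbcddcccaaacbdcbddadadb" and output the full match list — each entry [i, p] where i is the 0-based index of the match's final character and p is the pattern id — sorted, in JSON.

Build:
Trie (insert patterns):
  n0 'ε': a→1 b→6 c→15 d→4
  n1 'a': a→2 b→11
  n2 'aa': d→3
  n3 'aad': ·  [P0 ends]
  n4 'd': a→5 d→20  [P6 ends]
  n5 'da': ·  [P1 ends]
  n6 'b': d→7
  n7 'bd': c→8
  n8 'bdc': b→9
  n9 'bdcb': d→10
  n10 'bdcbd': ·  [P2 ends]
  n11 'ab': c→12
  n12 'abc': d→13
  n13 'abcd': d→14
  n14 'abcdd': ·  [P3 ends]
  n15 'c': b→16
  n16 'cb': b→17
  n17 'cbb': b→18  [P4 ends]
  n18 'cbbb': a→19
  n19 'cbbba': ·  [P5 ends]
  n20 'dd': ·  [P7 ends]

Failure links (BFS by depth):
  fail(1) 'a': from fail(0)=0 chase 'a': 0 ⇒ 0;  out=∅∪out(0)=∅
  fail(4) 'd': from fail(0)=0 chase 'd': 0 ⇒ 0;  out={6}∪out(0)={6}
  fail(6) 'b': from fail(0)=0 chase 'b': 0 ⇒ 0;  out=∅∪out(0)=∅
  fail(15) 'c': from fail(0)=0 chase 'c': 0 ⇒ 0;  out=∅∪out(0)=∅
  fail(2) 'aa': from fail(1)=0 chase 'a': 0 ⇒ 1;  out=∅∪out(1)=∅
  fail(5) 'da': from fail(4)=0 chase 'a': 0 ⇒ 1;  out={1}∪out(1)={1}
  fail(7) 'bd': from fail(6)=0 chase 'd': 0 ⇒ 4;  out=∅∪out(4)={6}
  fail(11) 'ab': from fail(1)=0 chase 'b': 0 ⇒ 6;  out=∅∪out(6)=∅
  fail(16) 'cb': from fail(15)=0 chase 'b': 0 ⇒ 6;  out=∅∪out(6)=∅
  fail(20) 'dd': from fail(4)=0 chase 'd': 0 ⇒ 4;  out={7}∪out(4)={6,7}
  fail(3) 'aad': from fail(2)=1 chase 'd': 1→0 ⇒ 4;  out={0}∪out(4)={0,6}
  fail(8) 'bdc': from fail(7)=4 chase 'c': 4→0 ⇒ 15;  out=∅∪out(15)=∅
  fail(12) 'abc': from fail(11)=6 chase 'c': 6→0 ⇒ 15;  out=∅∪out(15)=∅
  fail(17) 'cbb': from fail(16)=6 chase 'b': 6→0 ⇒ 6;  out={4}∪out(6)={4}
  fail(9) 'bdcb': from fail(8)=15 chase 'b': 15 ⇒ 16;  out=∅∪out(16)=∅
  fail(13) 'abcd': from fail(12)=15 chase 'd': 15→0 ⇒ 4;  out=∅∪out(4)={6}
  fail(18) 'cbbb': from fail(17)=6 chase 'b': 6→0 ⇒ 6;  out=∅∪out(6)=∅
  fail(10) 'bdcbd': from fail(9)=16 chase 'd': 16→6 ⇒ 7;  out={2}∪out(7)={2,6}
  fail(14) 'abcdd': from fail(13)=4 chase 'd': 4 ⇒ 20;  out={3}∪out(20)={3,6,7}
  fail(19) 'cbbba': from fail(18)=6 chase 'a': 6→0 ⇒ 1;  out={5}∪out(1)={5}

Run:
pos 0 'c': at 15
pos 1 'a': at 1 (via fail)
pos 2 'a': at 2
pos 3 'a': at 2 (via fail)
pos 4 'c': at 15 (via fail)
pos 5 'd': at 4 (via fail)  emit P6@[5:5]
pos 6 'd': at 20  emit P6@[6:6],P7@[5:6]
pos 7 'd': at 20 (via fail)  emit P6@[7:7],P7@[6:7]
pos 8 'b': at 6 (via fail)
pos 9 'a': at 1 (via fail)
pos 10 'a': at 2
pos 11 'd': at 3  emit P0@[9:11],P6@[11:11]
pos 12 'd': at 20 (via fail)  emit P6@[12:12],P7@[11:12]
pos 13 'a': at 5 (via fail)  emit P1@[12:13]
pos 14 'd': at 4 (via fail)  emit P6@[14:14]
pos 15 'a': at 5  emit P1@[14:15]
pos 16 'b': at 11 (via fail)
pos 17 'c': at 12
pos 18 'd': at 13  emit P6@[18:18]
pos 19 'd': at 14  emit P3@[15:19],P6@[19:19],P7@[18:19]
pos 20 'a': at 5 (via fail)  emit P1@[19:20]
pos 21 'c': at 15 (via fail)
pos 22 'a': at 1 (via fail)
pos 23 'a': at 2
pos 24 'b': at 11 (via fail)
pos 25 'c': at 12
pos 26 'd': at 13  emit P6@[26:26]
pos 27 'd': at 14  emit P3@[23:27],P6@[27:27],P7@[26:27]
pos 28 'c': at 15 (via fail)
pos 29 'b': at 16
pos 30 'b': at 17  emit P4@[28:30]
pos 31 'd': at 7 (via fail)  emit P6@[31:31]
pos 32 'a': at 5 (via fail)  emit P1@[31:32]
pos 33 'b': at 11 (via fail)
pos 34 'd': at 7 (via fail)  emit P6@[34:34]
pos 35 'c': at 8
pos 36 'b': at 9
pos 37 'd': at 10  emit P2@[33:37],P6@[37:37]
pos 38 'd': at 20 (via fail)  emit P6@[38:38],P7@[37:38]
pos 39 'd': at 20 (via fail)  emit P6@[39:39],P7@[38:39]
pos 40 'c': at 15 (via fail)
pos 41 'b': at 16
pos 42 'b': at 17  emit P4@[40:42]
pos 43 'b': at 18
pos 44 'b': at 6 (via fail)
pos 45 'c': at 15 (via fail)
pos 46 'd': at 4 (via fail)  emit P6@[46:46]
pos 47 'd': at 20  emit P6@[47:47],P7@[46:47]
pos 48 'c': at 15 (via fail)
pos 49 'c': at 15 (via fail)
pos 50 'c': at 15 (via fail)
pos 51 'a': at 1 (via fail)
pos 52 'a': at 2
pos 53 'a': at 2 (via fail)
pos 54 'c': at 15 (via fail)
pos 55 'b': at 16
pos 56 'd': at 7 (via fail)  emit P6@[56:56]
pos 57 'c': at 8
pos 58 'b': at 9
pos 59 'd': at 10  emit P2@[55:59],P6@[59:59]
pos 60 'd': at 20 (via fail)  emit P6@[60:60],P7@[59:60]
pos 61 'a': at 5 (via fail)  emit P1@[60:61]
pos 62 'd': at 4 (via fail)  emit P6@[62:62]
pos 63 'a': at 5  emit P1@[62:63]
pos 64 'd': at 4 (via fail)  emit P6@[64:64]
pos 65 'b': at 6 (via fail)

All matches (sorted): [[5,6],[6,6],[6,7],[7,6],[7,7],[11,0],[11,6],[12,6],[12,7],[13,1],[14,6],[15,1],[18,6],[19,3],[19,6],[19,7],[20,1],[26,6],[27,3],[27,6],[27,7],[30,4],[31,6],[32,1],[34,6],[37,2],[37,6],[38,6],[38,7],[39,6],[39,7],[42,4],[46,6],[47,6],[47,7],[56,6],[59,2],[59,6],[60,6],[60,7],[61,1],[62,6],[63,1],[64,6]]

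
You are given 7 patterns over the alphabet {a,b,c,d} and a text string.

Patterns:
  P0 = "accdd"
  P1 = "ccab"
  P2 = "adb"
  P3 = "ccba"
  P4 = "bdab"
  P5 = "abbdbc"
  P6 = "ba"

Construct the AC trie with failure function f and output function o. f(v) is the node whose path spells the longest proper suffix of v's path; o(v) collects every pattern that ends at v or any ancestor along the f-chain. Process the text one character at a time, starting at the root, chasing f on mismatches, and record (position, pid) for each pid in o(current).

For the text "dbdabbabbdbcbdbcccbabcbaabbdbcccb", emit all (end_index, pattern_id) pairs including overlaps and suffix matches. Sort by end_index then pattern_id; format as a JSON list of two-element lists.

Construct AC machine:
Trie nodes:
  0='ε' goto a→1 b→14 c→6
  1='a' goto b→18 c→2 d→10
  2='ac' goto c→3
  3='acc' goto d→4
  4='accd' goto d→5
  5='accdd' goto ·  [P0 ends]
  6='c' goto c→7
  7='cc' goto a→8 b→12
  8='cca' goto b→9
  9='ccab' goto ·  [P1 ends]
  10='ad' goto b→11
  11='adb' goto ·  [P2 ends]
  12='ccb' goto a→13
  13='ccba' goto ·  [P3 ends]
  14='b' goto a→23 d→15
  15='bd' goto a→16
  16='bda' goto b→17
  17='bdab' goto ·  [P4 ends]
  18='ab' goto b→19
  19='abb' goto d→20
  20='abbd' goto b→21
  21='abbdb' goto c→22
  22='abbdbc' goto ·  [P5 ends]
  23='ba' goto ·  [P6 ends]

BFS fail/out derivation:
  fail(1) 'a': from fail(0)=0 chase 'a': 0 ⇒ 0;  out=∅∪out(0)=∅
  fail(6) 'c': from fail(0)=0 chase 'c': 0 ⇒ 0;  out=∅∪out(0)=∅
  fail(14) 'b': from fail(0)=0 chase 'b': 0 ⇒ 0;  out=∅∪out(0)=∅
  fail(2) 'ac': from fail(1)=0 chase 'c': 0 ⇒ 6;  out=∅∪out(6)=∅
  fail(7) 'cc': from fail(6)=0 chase 'c': 0 ⇒ 6;  out=∅∪out(6)=∅
  fail(10) 'ad': from fail(1)=0 chase 'd': 0 ⇒ 0;  out=∅∪out(0)=∅
  fail(15) 'bd': from fail(14)=0 chase 'd': 0 ⇒ 0;  out=∅∪out(0)=∅
  fail(18) 'ab': from fail(1)=0 chase 'b': 0 ⇒ 14;  out=∅∪out(14)=∅
  fail(23) 'ba': from fail(14)=0 chase 'a': 0 ⇒ 1;  out={6}∪out(1)={6}
  fail(3) 'acc': from fail(2)=6 chase 'c': 6 ⇒ 7;  out=∅∪out(7)=∅
  fail(8) 'cca': from fail(7)=6 chase 'a': 6→0 ⇒ 1;  out=∅∪out(1)=∅
  fail(11) 'adb': from fail(10)=0 chase 'b': 0 ⇒ 14;  out={2}∪out(14)={2}
  fail(12) 'ccb': from fail(7)=6 chase 'b': 6→0 ⇒ 14;  out=∅∪out(14)=∅
  fail(16) 'bda': from fail(15)=0 chase 'a': 0 ⇒ 1;  out=∅∪out(1)=∅
  fail(19) 'abb': from fail(18)=14 chase 'b': 14→0 ⇒ 14;  out=∅∪out(14)=∅
  fail(4) 'accd': from fail(3)=7 chase 'd': 7→6→0 ⇒ 0;  out=∅∪out(0)=∅
  fail(9) 'ccab': from fail(8)=1 chase 'b': 1 ⇒ 18;  out={1}∪out(18)={1}
  fail(13) 'ccba': from fail(12)=14 chase 'a': 14 ⇒ 23;  out={3}∪out(23)={3,6}
  fail(17) 'bdab': from fail(16)=1 chase 'b': 1 ⇒ 18;  out={4}∪out(18)={4}
  fail(20) 'abbd': from fail(19)=14 chase 'd': 14 ⇒ 15;  out=∅∪out(15)=∅
  fail(5) 'accdd': from fail(4)=0 chase 'd': 0 ⇒ 0;  out={0}∪out(0)={0}
  fail(21) 'abbdb': from fail(20)=15 chase 'b': 15→0 ⇒ 14;  out=∅∪out(14)=∅
  fail(22) 'abbdbc': from fail(21)=14 chase 'c': 14→0 ⇒ 6;  out={5}∪out(6)={5}

Scan:
[0] read 'd'  n0⇒n0
[1] read 'b'  n0⇒n14
[2] read 'd'  n14⇒n15
[3] read 'a'  n15⇒n16
[4] read 'b'  n16⇒n17  → match P4@[1:4]
[5] read 'b'  n17⇒n19 ·f
[6] read 'a'  n19⇒n23 ·f  → match P6@[5:6]
[7] read 'b'  n23⇒n18 ·f
[8] read 'b'  n18⇒n19
[9] read 'd'  n19⇒n20
[10] read 'b'  n20⇒n21
[11] read 'c'  n21⇒n22  → match P5@[6:11]
[12] read 'b'  n22⇒n14 ·f
[13] read 'd'  n14⇒n15
[14] read 'b'  n15⇒n14 ·f
[15] read 'c'  n14⇒n6 ·f
[16] read 'c'  n6⇒n7
[17] read 'c'  n7⇒n7 ·f
[18] read 'b'  n7⇒n12
[19] read 'a'  n12⇒n13  → match P3@[16:19],P6@[18:19]
[20] read 'b'  n13⇒n18 ·f
[21] read 'c'  n18⇒n6 ·f
[22] read 'b'  n6⇒n14 ·f
[23] read 'a'  n14⇒n23  → match P6@[22:23]
[24] read 'a'  n23⇒n1 ·f
[25] read 'b'  n1⇒n18
[26] read 'b'  n18⇒n19
[27] read 'd'  n19⇒n20
[28] read 'b'  n20⇒n21
[29] read 'c'  n21⇒n22  → match P5@[24:29]
[30] read 'c'  n22⇒n7 ·f
[31] read 'c'  n7⇒n7 ·f
[32] read 'b'  n7⇒n12

Result: [[4,4],[6,6],[11,5],[19,3],[19,6],[23,6],[29,5]]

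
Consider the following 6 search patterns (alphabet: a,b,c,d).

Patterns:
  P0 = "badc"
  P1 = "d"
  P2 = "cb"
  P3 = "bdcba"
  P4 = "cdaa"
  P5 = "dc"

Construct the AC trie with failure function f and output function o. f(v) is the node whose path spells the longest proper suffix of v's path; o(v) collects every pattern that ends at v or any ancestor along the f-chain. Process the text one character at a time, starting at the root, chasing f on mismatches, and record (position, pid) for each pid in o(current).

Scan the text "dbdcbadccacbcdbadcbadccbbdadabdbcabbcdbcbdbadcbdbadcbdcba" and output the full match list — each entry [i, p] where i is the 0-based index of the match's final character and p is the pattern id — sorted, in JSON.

Build:
Trie nodes:
  n0 'ε': b→1 c→6 d→5
  n1 'b': a→2 d→8
  n2 'ba': d→3
  n3 'bad': c→4
  n4 'badc': ·  [P0 ends]
  n5 'd': c→15  [P1 ends]
  n6 'c': b→7 d→12
  n7 'cb': ·  [P2 ends]
  n8 'bd': c→9
  n9 'bdc': b→10
  n10 'bdcb': a→11
  n11 'bdcba': ·  [P3 ends]
  n12 'cd': a→13
  n13 'cda': a→14
  n14 'cdaa': ·  [P4 ends]
  n15 'dc': ·  [P5 ends]

Failure links (BFS by depth):
  fail(1) 'b': from fail(0)=0 chase 'b': 0 ⇒ 0;  out=∅∪out(0)=∅
  fail(5) 'd': from fail(0)=0 chase 'd': 0 ⇒ 0;  out={1}∪out(0)={1}
  fail(6) 'c': from fail(0)=0 chase 'c': 0 ⇒ 0;  out=∅∪out(0)=∅
  fail(2) 'ba': from fail(1)=0 chase 'a': 0 ⇒ 0;  out=∅∪out(0)=∅
  fail(7) 'cb': from fail(6)=0 chase 'b': 0 ⇒ 1;  out={2}∪out(1)={2}
  fail(8) 'bd': from fail(1)=0 chase 'd': 0 ⇒ 5;  out=∅∪out(5)={1}
  fail(12) 'cd': from fail(6)=0 chase 'd': 0 ⇒ 5;  out=∅∪out(5)={1}
  fail(15) 'dc': from fail(5)=0 chase 'c': 0 ⇒ 6;  out={5}∪out(6)={5}
  fail(3) 'bad': from fail(2)=0 chase 'd': 0 ⇒ 5;  out=∅∪out(5)={1}
  fail(9) 'bdc': from fail(8)=5 chase 'c': 5 ⇒ 15;  out=∅∪out(15)={5}
  fail(13) 'cda': from fail(12)=5 chase 'a': 5→0 ⇒ 0;  out=∅∪out(0)=∅
  fail(4) 'badc': from fail(3)=5 chase 'c': 5 ⇒ 15;  out={0}∪out(15)={0,5}
  fail(10) 'bdcb': from fail(9)=15 chase 'b': 15→6 ⇒ 7;  out=∅∪out(7)={2}
  fail(14) 'cdaa': from fail(13)=0 chase 'a': 0 ⇒ 0;  out={4}∪out(0)={4}
  fail(11) 'bdcba': from fail(10)=7 chase 'a': 7→1 ⇒ 2;  out={3}∪out(2)={3}

Text stream:
i=0 'd': node 0→5  emit P1@[0:0]
i=1 'b': node 5→1 ·f
i=2 'd': node 1→8  emit P1@[2:2]
i=3 'c': node 8→9  emit P5@[2:3]
i=4 'b': node 9→10  emit P2@[3:4]
i=5 'a': node 10→11  emit P3@[1:5]
i=6 'd': node 11→3 ·f  emit P1@[6:6]
i=7 'c': node 3→4  emit P0@[4:7],P5@[6:7]
i=8 'c': node 4→6 ·f
i=9 'a': node 6→0 ·f
i=10 'c': node 0→6
i=11 'b': node 6→7  emit P2@[10:11]
i=12 'c': node 7→6 ·f
i=13 'd': node 6→12  emit P1@[13:13]
i=14 'b': node 12→1 ·f
i=15 'a': node 1→2
i=16 'd': node 2→3  emit P1@[16:16]
i=17 'c': node 3→4  emit P0@[14:17],P5@[16:17]
i=18 'b': node 4→7 ·f  emit P2@[17:18]
i=19 'a': node 7→2 ·f
i=20 'd': node 2→3  emit P1@[20:20]
i=21 'c': node 3→4  emit P0@[18:21],P5@[20:21]
i=22 'c': node 4→6 ·f
i=23 'b': node 6→7  emit P2@[22:23]
i=24 'b': node 7→1 ·f
i=25 'd': node 1→8  emit P1@[25:25]
i=26 'a': node 8→0 ·f
i=27 'd': node 0→5  emit P1@[27:27]
i=28 'a': node 5→0 ·f
i=29 'b': node 0→1
i=30 'd': node 1→8  emit P1@[30:30]
i=31 'b': node 8→1 ·f
i=32 'c': node 1→6 ·f
i=33 'a': node 6→0 ·f
i=34 'b': node 0→1
i=35 'b': node 1→1 ·f
i=36 'c': node 1→6 ·f
i=37 'd': node 6→12  emit P1@[37:37]
i=38 'b': node 12→1 ·f
i=39 'c': node 1→6 ·f
i=40 'b': node 6→7  emit P2@[39:40]
i=41 'd': node 7→8 ·f  emit P1@[41:41]
i=42 'b': node 8→1 ·f
i=43 'a': node 1→2
i=44 'd': node 2→3  emit P1@[44:44]
i=45 'c': node 3→4  emit P0@[42:45],P5@[44:45]
i=46 'b': node 4→7 ·f  emit P2@[45:46]
i=47 'd': node 7→8 ·f  emit P1@[47:47]
i=48 'b': node 8→1 ·f
i=49 'a': node 1→2
i=50 'd': node 2→3  emit P1@[50:50]
i=51 'c': node 3→4  emit P0@[48:51],P5@[50:51]
i=52 'b': node 4→7 ·f  emit P2@[51:52]
i=53 'd': node 7→8 ·f  emit P1@[53:53]
i=54 'c': node 8→9  emit P5@[53:54]
i=55 'b': node 9→10  emit P2@[54:55]
i=56 'a': node 10→11  emit P3@[52:56]

Matches: [[0,1],[2,1],[3,5],[4,2],[5,3],[6,1],[7,0],[7,5],[11,2],[13,1],[16,1],[17,0],[17,5],[18,2],[20,1],[21,0],[21,5],[23,2],[25,1],[27,1],[30,1],[37,1],[40,2],[41,1],[44,1],[45,0],[45,5],[46,2],[47,1],[50,1],[51,0],[51,5],[52,2],[53,1],[54,5],[55,2],[56,3]]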